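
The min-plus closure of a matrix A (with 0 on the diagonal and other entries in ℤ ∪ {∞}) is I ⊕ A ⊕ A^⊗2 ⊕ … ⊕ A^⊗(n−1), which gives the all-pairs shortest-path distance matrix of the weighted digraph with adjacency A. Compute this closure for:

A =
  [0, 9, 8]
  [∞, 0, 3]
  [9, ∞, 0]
Closure =
  [0, 9, 8]
  [12, 0, 3]
  [9, 18, 0]

This is the Floyd-Warshall all-pairs shortest-path computation. For each intermediate vertex k = 0, 1, …, 2, update dist[i][j] ← min(dist[i][j], dist[i][k] + dist[k][j]). The final matrix gives, for each (i, j), the minimum total weight of any directed path from i to j (possibly empty when i = j).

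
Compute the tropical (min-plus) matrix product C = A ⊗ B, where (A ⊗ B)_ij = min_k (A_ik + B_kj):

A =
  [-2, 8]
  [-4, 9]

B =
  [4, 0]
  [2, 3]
A ⊗ B =
  [2, -2]
  [0, -4]

Apply the min-plus product entry-by-entry:
  C[0][0] = min over k of (A[0][0] + B[0][0] = -2 + 4 = 2, A[0][1] + B[1][0] = 8 + 2 = 10) = 2 (attained at k = 0)
  C[0][1] = min over k of (A[0][0] + B[0][1] = -2 + 0 = -2, A[0][1] + B[1][1] = 8 + 3 = 11) = -2 (attained at k = 0)
  C[1][0] = min over k of (A[1][0] + B[0][0] = -4 + 4 = 0, A[1][1] + B[1][0] = 9 + 2 = 11) = 0 (attained at k = 0)
  C[1][1] = min over k of (A[1][0] + B[0][1] = -4 + 0 = -4, A[1][1] + B[1][1] = 9 + 3 = 12) = -4 (attained at k = 0)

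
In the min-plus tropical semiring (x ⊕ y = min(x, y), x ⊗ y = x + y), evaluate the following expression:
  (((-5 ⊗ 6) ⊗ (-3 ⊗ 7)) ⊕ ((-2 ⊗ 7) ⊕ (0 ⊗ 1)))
(((-5 ⊗ 6) ⊗ (-3 ⊗ 7)) ⊕ ((-2 ⊗ 7) ⊕ (0 ⊗ 1))) = 1

Expand innermost to outermost. Recall ⊕ takes the minimum of its arguments and ⊗ takes their sum. Working out the expression (((-5 ⊗ 6) ⊗ (-3 ⊗ 7)) ⊕ ((-2 ⊗ 7) ⊕ (0 ⊗ 1))) gives 1.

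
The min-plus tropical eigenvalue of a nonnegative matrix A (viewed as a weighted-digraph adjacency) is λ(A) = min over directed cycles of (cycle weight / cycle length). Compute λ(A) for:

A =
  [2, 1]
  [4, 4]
λ(A) = 2

Enumerate directed cycles and compute their means (weight / length). Sample:
  cycle 0 → 0: weight = 2, length = 1, mean = 2/1 ≈ 2.000
  cycle 1 → 1: weight = 4, length = 1, mean = 4/1 ≈ 4.000
  cycle 0 → 1 → 0: weight = 5, length = 2, mean = 5/2 ≈ 2.500
  cycle 1 → 0 → 1: weight = 5, length = 2, mean = 5/2 ≈ 2.500
Minimum mean = 2.000, attained e.g. along the cycle 0 → 0 with weight 2 and length 1. So λ(A) = 2/1 = 2.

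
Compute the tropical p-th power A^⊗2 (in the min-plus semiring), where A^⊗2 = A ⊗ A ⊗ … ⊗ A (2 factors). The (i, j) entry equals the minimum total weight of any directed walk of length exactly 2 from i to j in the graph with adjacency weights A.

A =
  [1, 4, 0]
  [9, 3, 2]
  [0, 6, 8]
A^⊗2 =
  [0, 5, 1]
  [2, 6, 5]
  [1, 4, 0]

Each entry (A^⊗2)_ij equals the minimum over all length-2 walks i = v_0 → v_1 → … → v_2 = j of Σ_t A[v_t][v_{t+1}]. For example, for (i, j) = (0, 2) we minimise over 3 possible intermediate vertex sequences; the minimum is 1, attained along the walk 0 → 0 → 2.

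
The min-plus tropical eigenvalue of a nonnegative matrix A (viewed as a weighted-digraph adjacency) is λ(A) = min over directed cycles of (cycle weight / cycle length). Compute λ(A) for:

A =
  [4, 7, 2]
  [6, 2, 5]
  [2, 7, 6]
λ(A) = 2

Enumerate directed cycles and compute their means (weight / length). Sample:
  cycle 0 → 0: weight = 4, length = 1, mean = 4/1 ≈ 4.000
  cycle 1 → 1: weight = 2, length = 1, mean = 2/1 ≈ 2.000
  cycle 2 → 2: weight = 6, length = 1, mean = 6/1 ≈ 6.000
  cycle 0 → 1 → 0: weight = 13, length = 2, mean = 13/2 ≈ 6.500
  cycle 0 → 2 → 0: weight = 4, length = 2, mean = 4/2 ≈ 2.000
  cycle 1 → 0 → 1: weight = 13, length = 2, mean = 13/2 ≈ 6.500
Minimum mean = 2.000, attained e.g. along the cycle 1 → 1 with weight 2 and length 1. So λ(A) = 2/1 = 2.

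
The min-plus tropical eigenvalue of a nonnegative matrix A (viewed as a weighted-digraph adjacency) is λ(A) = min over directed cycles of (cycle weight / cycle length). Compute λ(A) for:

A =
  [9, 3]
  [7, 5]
λ(A) = 5

Enumerate directed cycles and compute their means (weight / length). Sample:
  cycle 0 → 0: weight = 9, length = 1, mean = 9/1 ≈ 9.000
  cycle 1 → 1: weight = 5, length = 1, mean = 5/1 ≈ 5.000
  cycle 0 → 1 → 0: weight = 10, length = 2, mean = 10/2 ≈ 5.000
  cycle 1 → 0 → 1: weight = 10, length = 2, mean = 10/2 ≈ 5.000
Minimum mean = 5.000, attained e.g. along the cycle 1 → 1 with weight 5 and length 1. So λ(A) = 5/1 = 5.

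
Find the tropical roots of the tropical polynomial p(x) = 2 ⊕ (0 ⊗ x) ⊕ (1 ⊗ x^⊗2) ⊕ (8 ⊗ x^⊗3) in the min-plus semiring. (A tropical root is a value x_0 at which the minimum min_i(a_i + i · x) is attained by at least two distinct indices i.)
Roots: {-7, -1, 2}

Each tropical root is a break point of the lower envelope of the lines y = a_i + i · x (there are 4 lines, with slopes 0, 1, ..., 3). Only the lines that attain the minimum somewhere contribute to roots; other lines are dominated. Here the surviving (envelope) indices are i = 3, i = 2, i = 1, i = 0.
Intersections between consecutive envelope lines give the roots: for adjacent envelope indices i < j the intersection is x = (a_i − a_j) / (j − i). Reading off the sorted break points: {-7, -1, 2}.
Verification: at each break x_0, at least two indices attain the minimum of min_i(a_i + i · x_0).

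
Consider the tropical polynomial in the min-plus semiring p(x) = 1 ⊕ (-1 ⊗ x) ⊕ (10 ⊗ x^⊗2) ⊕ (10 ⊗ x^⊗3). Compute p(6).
p(6) = 1

A tropical monomial a ⊗ x^⊗i evaluates to a + i · x. Evaluating each term at x = 6:
  Term 0 contributes 1 + 0 · 6 = 1
  Term 1 contributes -1 + 1 · 6 = 5
  Term 2 contributes 10 + 2 · 6 = 22
  Term 3 contributes 10 + 3 · 6 = 28
p(6) = ⊕ of these = min[1, 5, 22, 28] = 1.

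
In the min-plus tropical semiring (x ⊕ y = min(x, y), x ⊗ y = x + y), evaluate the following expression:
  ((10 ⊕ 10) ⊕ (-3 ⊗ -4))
((10 ⊕ 10) ⊕ (-3 ⊗ -4)) = -7

Expand innermost to outermost. Recall ⊕ takes the minimum of its arguments and ⊗ takes their sum. Working out the expression ((10 ⊕ 10) ⊕ (-3 ⊗ -4)) gives -7.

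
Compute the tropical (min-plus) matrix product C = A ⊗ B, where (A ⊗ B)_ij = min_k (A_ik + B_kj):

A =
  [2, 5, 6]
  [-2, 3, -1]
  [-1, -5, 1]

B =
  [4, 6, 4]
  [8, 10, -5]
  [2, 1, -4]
A ⊗ B =
  [6, 7, 0]
  [1, 0, -5]
  [3, 2, -10]

Apply the min-plus product entry-by-entry:
  C[0][0] = min over k of (A[0][0] + B[0][0] = 2 + 4 = 6, A[0][1] + B[1][0] = 5 + 8 = 13, A[0][2] + B[2][0] = 6 + 2 = 8) = 6 (attained at k = 0)
  C[0][1] = min over k of (A[0][0] + B[0][1] = 2 + 6 = 8, A[0][1] + B[1][1] = 5 + 10 = 15, A[0][2] + B[2][1] = 6 + 1 = 7) = 7 (attained at k = 2)
  C[0][2] = min over k of (A[0][0] + B[0][2] = 2 + 4 = 6, A[0][1] + B[1][2] = 5 + -5 = 0, A[0][2] + B[2][2] = 6 + -4 = 2) = 0 (attained at k = 1)
  C[1][0] = min over k of (A[1][0] + B[0][0] = -2 + 4 = 2, A[1][1] + B[1][0] = 3 + 8 = 11, A[1][2] + B[2][0] = -1 + 2 = 1) = 1 (attained at k = 2)
  C[1][1] = min over k of (A[1][0] + B[0][1] = -2 + 6 = 4, A[1][1] + B[1][1] = 3 + 10 = 13, A[1][2] + B[2][1] = -1 + 1 = 0) = 0 (attained at k = 2)
  C[1][2] = min over k of (A[1][0] + B[0][2] = -2 + 4 = 2, A[1][1] + B[1][2] = 3 + -5 = -2, A[1][2] + B[2][2] = -1 + -4 = -5) = -5 (attained at k = 2)
  C[2][0] = min over k of (A[2][0] + B[0][0] = -1 + 4 = 3, A[2][1] + B[1][0] = -5 + 8 = 3, A[2][2] + B[2][0] = 1 + 2 = 3) = 3 (attained at k = 0)
  C[2][1] = min over k of (A[2][0] + B[0][1] = -1 + 6 = 5, A[2][1] + B[1][1] = -5 + 10 = 5, A[2][2] + B[2][1] = 1 + 1 = 2) = 2 (attained at k = 2)
  C[2][2] = min over k of (A[2][0] + B[0][2] = -1 + 4 = 3, A[2][1] + B[1][2] = -5 + -5 = -10, A[2][2] + B[2][2] = 1 + -4 = -3) = -10 (attained at k = 1)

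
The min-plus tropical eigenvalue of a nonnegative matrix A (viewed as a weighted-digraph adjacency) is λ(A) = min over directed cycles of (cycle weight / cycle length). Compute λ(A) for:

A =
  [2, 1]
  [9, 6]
λ(A) = 2

Enumerate directed cycles and compute their means (weight / length). Sample:
  cycle 0 → 0: weight = 2, length = 1, mean = 2/1 ≈ 2.000
  cycle 1 → 1: weight = 6, length = 1, mean = 6/1 ≈ 6.000
  cycle 0 → 1 → 0: weight = 10, length = 2, mean = 10/2 ≈ 5.000
  cycle 1 → 0 → 1: weight = 10, length = 2, mean = 10/2 ≈ 5.000
Minimum mean = 2.000, attained e.g. along the cycle 0 → 0 with weight 2 and length 1. So λ(A) = 2/1 = 2.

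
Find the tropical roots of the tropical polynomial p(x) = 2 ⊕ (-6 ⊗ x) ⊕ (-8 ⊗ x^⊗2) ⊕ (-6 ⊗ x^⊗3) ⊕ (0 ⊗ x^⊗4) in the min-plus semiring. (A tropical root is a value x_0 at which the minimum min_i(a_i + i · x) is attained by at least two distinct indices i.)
Roots: {-6, -2, 2, 8}

Each tropical root is a break point of the lower envelope of the lines y = a_i + i · x (there are 5 lines, with slopes 0, 1, ..., 4). Only the lines that attain the minimum somewhere contribute to roots; other lines are dominated. Here the surviving (envelope) indices are i = 4, i = 3, i = 2, i = 1, i = 0.
Intersections between consecutive envelope lines give the roots: for adjacent envelope indices i < j the intersection is x = (a_i − a_j) / (j − i). Reading off the sorted break points: {-6, -2, 2, 8}.
Verification: at each break x_0, at least two indices attain the minimum of min_i(a_i + i · x_0).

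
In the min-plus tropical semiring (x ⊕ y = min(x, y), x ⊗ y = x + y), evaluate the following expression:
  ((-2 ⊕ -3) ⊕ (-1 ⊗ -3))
((-2 ⊕ -3) ⊕ (-1 ⊗ -3)) = -4

Expand innermost to outermost. Recall ⊕ takes the minimum of its arguments and ⊗ takes their sum. Working out the expression ((-2 ⊕ -3) ⊕ (-1 ⊗ -3)) gives -4.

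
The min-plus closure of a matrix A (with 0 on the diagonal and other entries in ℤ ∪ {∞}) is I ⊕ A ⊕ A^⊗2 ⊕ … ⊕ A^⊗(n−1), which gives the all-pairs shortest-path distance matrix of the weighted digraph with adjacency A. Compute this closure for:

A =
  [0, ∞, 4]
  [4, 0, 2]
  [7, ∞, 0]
Closure =
  [0, ∞, 4]
  [4, 0, 2]
  [7, ∞, 0]

This is the Floyd-Warshall all-pairs shortest-path computation. For each intermediate vertex k = 0, 1, …, 2, update dist[i][j] ← min(dist[i][j], dist[i][k] + dist[k][j]). The final matrix gives, for each (i, j), the minimum total weight of any directed path from i to j (possibly empty when i = j).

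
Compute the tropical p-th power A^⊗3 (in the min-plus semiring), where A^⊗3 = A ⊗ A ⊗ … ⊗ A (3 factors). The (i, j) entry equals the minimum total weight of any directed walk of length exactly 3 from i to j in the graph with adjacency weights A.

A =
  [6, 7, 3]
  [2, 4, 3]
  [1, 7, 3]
A^⊗3 =
  [7, 11, 7]
  [6, 11, 7]
  [5, 11, 7]

Each entry (A^⊗3)_ij equals the minimum over all length-3 walks i = v_0 → v_1 → … → v_3 = j of Σ_t A[v_t][v_{t+1}]. For example, for (i, j) = (0, 2) we minimise over 9 possible intermediate vertex sequences; the minimum is 7, attained along the walk 0 → 2 → 0 → 2.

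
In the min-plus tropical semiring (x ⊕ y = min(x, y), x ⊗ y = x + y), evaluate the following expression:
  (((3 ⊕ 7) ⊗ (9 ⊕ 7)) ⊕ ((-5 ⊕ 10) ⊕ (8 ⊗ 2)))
(((3 ⊕ 7) ⊗ (9 ⊕ 7)) ⊕ ((-5 ⊕ 10) ⊕ (8 ⊗ 2))) = -5

Expand innermost to outermost. Recall ⊕ takes the minimum of its arguments and ⊗ takes their sum. Working out the expression (((3 ⊕ 7) ⊗ (9 ⊕ 7)) ⊕ ((-5 ⊕ 10) ⊕ (8 ⊗ 2))) gives -5.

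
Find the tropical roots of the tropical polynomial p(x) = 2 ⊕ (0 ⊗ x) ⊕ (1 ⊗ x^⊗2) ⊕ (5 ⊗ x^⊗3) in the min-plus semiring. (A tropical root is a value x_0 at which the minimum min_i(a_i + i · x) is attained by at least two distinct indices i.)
Roots: {-4, -1, 2}

Each tropical root is a break point of the lower envelope of the lines y = a_i + i · x (there are 4 lines, with slopes 0, 1, ..., 3). Only the lines that attain the minimum somewhere contribute to roots; other lines are dominated. Here the surviving (envelope) indices are i = 3, i = 2, i = 1, i = 0.
Intersections between consecutive envelope lines give the roots: for adjacent envelope indices i < j the intersection is x = (a_i − a_j) / (j − i). Reading off the sorted break points: {-4, -1, 2}.
Verification: at each break x_0, at least two indices attain the minimum of min_i(a_i + i · x_0).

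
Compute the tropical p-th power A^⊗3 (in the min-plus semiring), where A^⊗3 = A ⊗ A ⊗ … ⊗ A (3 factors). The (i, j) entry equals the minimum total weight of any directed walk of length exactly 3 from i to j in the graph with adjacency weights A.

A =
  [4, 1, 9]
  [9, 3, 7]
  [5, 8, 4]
A^⊗3 =
  [12, 7, 11]
  [15, 9, 13]
  [13, 9, 12]

Each entry (A^⊗3)_ij equals the minimum over all length-3 walks i = v_0 → v_1 → … → v_3 = j of Σ_t A[v_t][v_{t+1}]. For example, for (i, j) = (0, 2) we minimise over 9 possible intermediate vertex sequences; the minimum is 11, attained along the walk 0 → 1 → 1 → 2.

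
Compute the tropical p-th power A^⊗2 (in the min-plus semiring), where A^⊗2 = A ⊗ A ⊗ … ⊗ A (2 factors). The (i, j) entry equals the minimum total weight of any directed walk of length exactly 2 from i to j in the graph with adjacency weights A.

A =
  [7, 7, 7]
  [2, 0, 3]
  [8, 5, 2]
A^⊗2 =
  [9, 7, 9]
  [2, 0, 3]
  [7, 5, 4]

Each entry (A^⊗2)_ij equals the minimum over all length-2 walks i = v_0 → v_1 → … → v_2 = j of Σ_t A[v_t][v_{t+1}]. For example, for (i, j) = (0, 2) we minimise over 3 possible intermediate vertex sequences; the minimum is 9, attained along the walk 0 → 2 → 2.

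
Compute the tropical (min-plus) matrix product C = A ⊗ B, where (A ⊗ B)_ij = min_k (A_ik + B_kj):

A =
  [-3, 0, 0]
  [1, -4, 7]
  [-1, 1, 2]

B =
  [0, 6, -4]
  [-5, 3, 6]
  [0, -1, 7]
A ⊗ B =
  [-5, -1, -7]
  [-9, -1, -3]
  [-4, 1, -5]

Apply the min-plus product entry-by-entry:
  C[0][0] = min over k of (A[0][0] + B[0][0] = -3 + 0 = -3, A[0][1] + B[1][0] = 0 + -5 = -5, A[0][2] + B[2][0] = 0 + 0 = 0) = -5 (attained at k = 1)
  C[0][1] = min over k of (A[0][0] + B[0][1] = -3 + 6 = 3, A[0][1] + B[1][1] = 0 + 3 = 3, A[0][2] + B[2][1] = 0 + -1 = -1) = -1 (attained at k = 2)
  C[0][2] = min over k of (A[0][0] + B[0][2] = -3 + -4 = -7, A[0][1] + B[1][2] = 0 + 6 = 6, A[0][2] + B[2][2] = 0 + 7 = 7) = -7 (attained at k = 0)
  C[1][0] = min over k of (A[1][0] + B[0][0] = 1 + 0 = 1, A[1][1] + B[1][0] = -4 + -5 = -9, A[1][2] + B[2][0] = 7 + 0 = 7) = -9 (attained at k = 1)
  C[1][1] = min over k of (A[1][0] + B[0][1] = 1 + 6 = 7, A[1][1] + B[1][1] = -4 + 3 = -1, A[1][2] + B[2][1] = 7 + -1 = 6) = -1 (attained at k = 1)
  C[1][2] = min over k of (A[1][0] + B[0][2] = 1 + -4 = -3, A[1][1] + B[1][2] = -4 + 6 = 2, A[1][2] + B[2][2] = 7 + 7 = 14) = -3 (attained at k = 0)
  C[2][0] = min over k of (A[2][0] + B[0][0] = -1 + 0 = -1, A[2][1] + B[1][0] = 1 + -5 = -4, A[2][2] + B[2][0] = 2 + 0 = 2) = -4 (attained at k = 1)
  C[2][1] = min over k of (A[2][0] + B[0][1] = -1 + 6 = 5, A[2][1] + B[1][1] = 1 + 3 = 4, A[2][2] + B[2][1] = 2 + -1 = 1) = 1 (attained at k = 2)
  C[2][2] = min over k of (A[2][0] + B[0][2] = -1 + -4 = -5, A[2][1] + B[1][2] = 1 + 6 = 7, A[2][2] + B[2][2] = 2 + 7 = 9) = -5 (attained at k = 0)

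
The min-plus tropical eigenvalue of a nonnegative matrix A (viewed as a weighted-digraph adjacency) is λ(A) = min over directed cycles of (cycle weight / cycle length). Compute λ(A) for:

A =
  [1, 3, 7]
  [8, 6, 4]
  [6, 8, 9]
λ(A) = 1

Enumerate directed cycles and compute their means (weight / length). Sample:
  cycle 0 → 0: weight = 1, length = 1, mean = 1/1 ≈ 1.000
  cycle 1 → 1: weight = 6, length = 1, mean = 6/1 ≈ 6.000
  cycle 2 → 2: weight = 9, length = 1, mean = 9/1 ≈ 9.000
  cycle 0 → 1 → 0: weight = 11, length = 2, mean = 11/2 ≈ 5.500
  cycle 0 → 2 → 0: weight = 13, length = 2, mean = 13/2 ≈ 6.500
  cycle 1 → 0 → 1: weight = 11, length = 2, mean = 11/2 ≈ 5.500
Minimum mean = 1.000, attained e.g. along the cycle 0 → 0 with weight 1 and length 1. So λ(A) = 1/1 = 1.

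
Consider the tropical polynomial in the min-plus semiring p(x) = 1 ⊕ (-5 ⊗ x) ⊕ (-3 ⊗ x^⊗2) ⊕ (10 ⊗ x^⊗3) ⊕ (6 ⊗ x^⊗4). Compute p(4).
p(4) = -1

A tropical monomial a ⊗ x^⊗i evaluates to a + i · x. Evaluating each term at x = 4:
  Term 0 contributes 1 + 0 · 4 = 1
  Term 1 contributes -5 + 1 · 4 = -1
  Term 2 contributes -3 + 2 · 4 = 5
  Term 3 contributes 10 + 3 · 4 = 22
  Term 4 contributes 6 + 4 · 4 = 22
p(4) = ⊕ of these = min[1, -1, 5, 22, 22] = -1.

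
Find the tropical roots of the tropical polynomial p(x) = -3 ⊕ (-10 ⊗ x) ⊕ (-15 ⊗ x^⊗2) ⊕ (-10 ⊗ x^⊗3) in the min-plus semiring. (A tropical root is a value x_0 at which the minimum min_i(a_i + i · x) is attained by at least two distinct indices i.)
Roots: {-5, 5, 7}

Each tropical root is a break point of the lower envelope of the lines y = a_i + i · x (there are 4 lines, with slopes 0, 1, ..., 3). Only the lines that attain the minimum somewhere contribute to roots; other lines are dominated. Here the surviving (envelope) indices are i = 3, i = 2, i = 1, i = 0.
Intersections between consecutive envelope lines give the roots: for adjacent envelope indices i < j the intersection is x = (a_i − a_j) / (j − i). Reading off the sorted break points: {-5, 5, 7}.
Verification: at each break x_0, at least two indices attain the minimum of min_i(a_i + i · x_0).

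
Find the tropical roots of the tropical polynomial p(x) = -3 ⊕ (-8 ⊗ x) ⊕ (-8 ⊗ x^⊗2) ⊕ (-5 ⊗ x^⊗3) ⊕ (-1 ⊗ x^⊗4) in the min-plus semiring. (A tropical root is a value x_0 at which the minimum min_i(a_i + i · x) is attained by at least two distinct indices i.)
Roots: {-4, -3, 0, 5}

Each tropical root is a break point of the lower envelope of the lines y = a_i + i · x (there are 5 lines, with slopes 0, 1, ..., 4). Only the lines that attain the minimum somewhere contribute to roots; other lines are dominated. Here the surviving (envelope) indices are i = 4, i = 3, i = 2, i = 1, i = 0.
Intersections between consecutive envelope lines give the roots: for adjacent envelope indices i < j the intersection is x = (a_i − a_j) / (j − i). Reading off the sorted break points: {-4, -3, 0, 5}.
Verification: at each break x_0, at least two indices attain the minimum of min_i(a_i + i · x_0).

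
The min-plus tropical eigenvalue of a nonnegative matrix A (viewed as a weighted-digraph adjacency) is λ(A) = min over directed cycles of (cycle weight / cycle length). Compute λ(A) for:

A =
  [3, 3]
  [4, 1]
λ(A) = 1

Enumerate directed cycles and compute their means (weight / length). Sample:
  cycle 0 → 0: weight = 3, length = 1, mean = 3/1 ≈ 3.000
  cycle 1 → 1: weight = 1, length = 1, mean = 1/1 ≈ 1.000
  cycle 0 → 1 → 0: weight = 7, length = 2, mean = 7/2 ≈ 3.500
  cycle 1 → 0 → 1: weight = 7, length = 2, mean = 7/2 ≈ 3.500
Minimum mean = 1.000, attained e.g. along the cycle 1 → 1 with weight 1 and length 1. So λ(A) = 1/1 = 1.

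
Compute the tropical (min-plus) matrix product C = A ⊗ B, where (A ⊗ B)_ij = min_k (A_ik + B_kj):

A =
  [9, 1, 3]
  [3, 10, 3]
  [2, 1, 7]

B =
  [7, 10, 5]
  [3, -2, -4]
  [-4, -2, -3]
A ⊗ B =
  [-1, -1, -3]
  [-1, 1, 0]
  [3, -1, -3]

Apply the min-plus product entry-by-entry:
  C[0][0] = min over k of (A[0][0] + B[0][0] = 9 + 7 = 16, A[0][1] + B[1][0] = 1 + 3 = 4, A[0][2] + B[2][0] = 3 + -4 = -1) = -1 (attained at k = 2)
  C[0][1] = min over k of (A[0][0] + B[0][1] = 9 + 10 = 19, A[0][1] + B[1][1] = 1 + -2 = -1, A[0][2] + B[2][1] = 3 + -2 = 1) = -1 (attained at k = 1)
  C[0][2] = min over k of (A[0][0] + B[0][2] = 9 + 5 = 14, A[0][1] + B[1][2] = 1 + -4 = -3, A[0][2] + B[2][2] = 3 + -3 = 0) = -3 (attained at k = 1)
  C[1][0] = min over k of (A[1][0] + B[0][0] = 3 + 7 = 10, A[1][1] + B[1][0] = 10 + 3 = 13, A[1][2] + B[2][0] = 3 + -4 = -1) = -1 (attained at k = 2)
  C[1][1] = min over k of (A[1][0] + B[0][1] = 3 + 10 = 13, A[1][1] + B[1][1] = 10 + -2 = 8, A[1][2] + B[2][1] = 3 + -2 = 1) = 1 (attained at k = 2)
  C[1][2] = min over k of (A[1][0] + B[0][2] = 3 + 5 = 8, A[1][1] + B[1][2] = 10 + -4 = 6, A[1][2] + B[2][2] = 3 + -3 = 0) = 0 (attained at k = 2)
  C[2][0] = min over k of (A[2][0] + B[0][0] = 2 + 7 = 9, A[2][1] + B[1][0] = 1 + 3 = 4, A[2][2] + B[2][0] = 7 + -4 = 3) = 3 (attained at k = 2)
  C[2][1] = min over k of (A[2][0] + B[0][1] = 2 + 10 = 12, A[2][1] + B[1][1] = 1 + -2 = -1, A[2][2] + B[2][1] = 7 + -2 = 5) = -1 (attained at k = 1)
  C[2][2] = min over k of (A[2][0] + B[0][2] = 2 + 5 = 7, A[2][1] + B[1][2] = 1 + -4 = -3, A[2][2] + B[2][2] = 7 + -3 = 4) = -3 (attained at k = 1)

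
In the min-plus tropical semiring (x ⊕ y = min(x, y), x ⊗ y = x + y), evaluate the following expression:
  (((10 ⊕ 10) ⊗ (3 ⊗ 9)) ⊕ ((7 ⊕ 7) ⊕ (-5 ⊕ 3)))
(((10 ⊕ 10) ⊗ (3 ⊗ 9)) ⊕ ((7 ⊕ 7) ⊕ (-5 ⊕ 3))) = -5

Expand innermost to outermost. Recall ⊕ takes the minimum of its arguments and ⊗ takes their sum. Working out the expression (((10 ⊕ 10) ⊗ (3 ⊗ 9)) ⊕ ((7 ⊕ 7) ⊕ (-5 ⊕ 3))) gives -5.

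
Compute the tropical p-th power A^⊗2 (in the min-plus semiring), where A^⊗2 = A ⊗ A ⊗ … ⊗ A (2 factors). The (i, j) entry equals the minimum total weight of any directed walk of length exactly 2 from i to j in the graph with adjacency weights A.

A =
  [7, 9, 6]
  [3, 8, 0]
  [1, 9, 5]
A^⊗2 =
  [7, 15, 9]
  [1, 9, 5]
  [6, 10, 7]

Each entry (A^⊗2)_ij equals the minimum over all length-2 walks i = v_0 → v_1 → … → v_2 = j of Σ_t A[v_t][v_{t+1}]. For example, for (i, j) = (0, 2) we minimise over 3 possible intermediate vertex sequences; the minimum is 9, attained along the walk 0 → 1 → 2.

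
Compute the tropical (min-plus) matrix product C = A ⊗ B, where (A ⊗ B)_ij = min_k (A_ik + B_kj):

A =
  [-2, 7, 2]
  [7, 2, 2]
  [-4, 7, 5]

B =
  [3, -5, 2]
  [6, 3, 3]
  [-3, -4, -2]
A ⊗ B =
  [-1, -7, 0]
  [-1, -2, 0]
  [-1, -9, -2]

Apply the min-plus product entry-by-entry:
  C[0][0] = min over k of (A[0][0] + B[0][0] = -2 + 3 = 1, A[0][1] + B[1][0] = 7 + 6 = 13, A[0][2] + B[2][0] = 2 + -3 = -1) = -1 (attained at k = 2)
  C[0][1] = min over k of (A[0][0] + B[0][1] = -2 + -5 = -7, A[0][1] + B[1][1] = 7 + 3 = 10, A[0][2] + B[2][1] = 2 + -4 = -2) = -7 (attained at k = 0)
  C[0][2] = min over k of (A[0][0] + B[0][2] = -2 + 2 = 0, A[0][1] + B[1][2] = 7 + 3 = 10, A[0][2] + B[2][2] = 2 + -2 = 0) = 0 (attained at k = 0)
  C[1][0] = min over k of (A[1][0] + B[0][0] = 7 + 3 = 10, A[1][1] + B[1][0] = 2 + 6 = 8, A[1][2] + B[2][0] = 2 + -3 = -1) = -1 (attained at k = 2)
  C[1][1] = min over k of (A[1][0] + B[0][1] = 7 + -5 = 2, A[1][1] + B[1][1] = 2 + 3 = 5, A[1][2] + B[2][1] = 2 + -4 = -2) = -2 (attained at k = 2)
  C[1][2] = min over k of (A[1][0] + B[0][2] = 7 + 2 = 9, A[1][1] + B[1][2] = 2 + 3 = 5, A[1][2] + B[2][2] = 2 + -2 = 0) = 0 (attained at k = 2)
  C[2][0] = min over k of (A[2][0] + B[0][0] = -4 + 3 = -1, A[2][1] + B[1][0] = 7 + 6 = 13, A[2][2] + B[2][0] = 5 + -3 = 2) = -1 (attained at k = 0)
  C[2][1] = min over k of (A[2][0] + B[0][1] = -4 + -5 = -9, A[2][1] + B[1][1] = 7 + 3 = 10, A[2][2] + B[2][1] = 5 + -4 = 1) = -9 (attained at k = 0)
  C[2][2] = min over k of (A[2][0] + B[0][2] = -4 + 2 = -2, A[2][1] + B[1][2] = 7 + 3 = 10, A[2][2] + B[2][2] = 5 + -2 = 3) = -2 (attained at k = 0)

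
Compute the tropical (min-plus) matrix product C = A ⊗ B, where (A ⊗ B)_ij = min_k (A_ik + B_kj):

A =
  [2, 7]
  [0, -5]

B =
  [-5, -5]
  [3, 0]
A ⊗ B =
  [-3, -3]
  [-5, -5]

Apply the min-plus product entry-by-entry:
  C[0][0] = min over k of (A[0][0] + B[0][0] = 2 + -5 = -3, A[0][1] + B[1][0] = 7 + 3 = 10) = -3 (attained at k = 0)
  C[0][1] = min over k of (A[0][0] + B[0][1] = 2 + -5 = -3, A[0][1] + B[1][1] = 7 + 0 = 7) = -3 (attained at k = 0)
  C[1][0] = min over k of (A[1][0] + B[0][0] = 0 + -5 = -5, A[1][1] + B[1][0] = -5 + 3 = -2) = -5 (attained at k = 0)
  C[1][1] = min over k of (A[1][0] + B[0][1] = 0 + -5 = -5, A[1][1] + B[1][1] = -5 + 0 = -5) = -5 (attained at k = 0)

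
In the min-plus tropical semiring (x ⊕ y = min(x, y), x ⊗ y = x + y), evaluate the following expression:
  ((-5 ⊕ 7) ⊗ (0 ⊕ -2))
((-5 ⊕ 7) ⊗ (0 ⊕ -2)) = -7

Expand innermost to outermost. Recall ⊕ takes the minimum of its arguments and ⊗ takes their sum. Working out the expression ((-5 ⊕ 7) ⊗ (0 ⊕ -2)) gives -7.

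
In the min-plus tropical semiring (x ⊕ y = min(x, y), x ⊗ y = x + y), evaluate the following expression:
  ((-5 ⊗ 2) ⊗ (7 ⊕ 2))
((-5 ⊗ 2) ⊗ (7 ⊕ 2)) = -1

Expand innermost to outermost. Recall ⊕ takes the minimum of its arguments and ⊗ takes their sum. Working out the expression ((-5 ⊗ 2) ⊗ (7 ⊕ 2)) gives -1.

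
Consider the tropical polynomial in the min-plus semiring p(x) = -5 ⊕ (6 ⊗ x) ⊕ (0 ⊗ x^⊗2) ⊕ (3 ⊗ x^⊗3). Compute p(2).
p(2) = -5

A tropical monomial a ⊗ x^⊗i evaluates to a + i · x. Evaluating each term at x = 2:
  Term 0 contributes -5 + 0 · 2 = -5
  Term 1 contributes 6 + 1 · 2 = 8
  Term 2 contributes 0 + 2 · 2 = 4
  Term 3 contributes 3 + 3 · 2 = 9
p(2) = ⊕ of these = min[-5, 8, 4, 9] = -5.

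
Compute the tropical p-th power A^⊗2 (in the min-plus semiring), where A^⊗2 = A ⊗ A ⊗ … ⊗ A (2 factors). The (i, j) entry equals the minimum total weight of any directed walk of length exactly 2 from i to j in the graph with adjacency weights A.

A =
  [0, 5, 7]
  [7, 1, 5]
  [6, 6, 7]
A^⊗2 =
  [0, 5, 7]
  [7, 2, 6]
  [6, 7, 11]

Each entry (A^⊗2)_ij equals the minimum over all length-2 walks i = v_0 → v_1 → … → v_2 = j of Σ_t A[v_t][v_{t+1}]. For example, for (i, j) = (0, 2) we minimise over 3 possible intermediate vertex sequences; the minimum is 7, attained along the walk 0 → 0 → 2.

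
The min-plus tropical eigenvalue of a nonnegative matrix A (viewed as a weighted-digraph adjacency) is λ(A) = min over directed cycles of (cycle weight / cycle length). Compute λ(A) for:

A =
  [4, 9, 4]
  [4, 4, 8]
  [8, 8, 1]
λ(A) = 1

Enumerate directed cycles and compute their means (weight / length). Sample:
  cycle 0 → 0: weight = 4, length = 1, mean = 4/1 ≈ 4.000
  cycle 1 → 1: weight = 4, length = 1, mean = 4/1 ≈ 4.000
  cycle 2 → 2: weight = 1, length = 1, mean = 1/1 ≈ 1.000
  cycle 0 → 1 → 0: weight = 13, length = 2, mean = 13/2 ≈ 6.500
  cycle 0 → 2 → 0: weight = 12, length = 2, mean = 12/2 ≈ 6.000
  cycle 1 → 0 → 1: weight = 13, length = 2, mean = 13/2 ≈ 6.500
Minimum mean = 1.000, attained e.g. along the cycle 2 → 2 with weight 1 and length 1. So λ(A) = 1/1 = 1.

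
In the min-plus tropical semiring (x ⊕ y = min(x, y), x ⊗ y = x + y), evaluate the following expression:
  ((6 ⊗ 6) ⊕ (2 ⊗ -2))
((6 ⊗ 6) ⊕ (2 ⊗ -2)) = 0

Expand innermost to outermost. Recall ⊕ takes the minimum of its arguments and ⊗ takes their sum. Working out the expression ((6 ⊗ 6) ⊕ (2 ⊗ -2)) gives 0.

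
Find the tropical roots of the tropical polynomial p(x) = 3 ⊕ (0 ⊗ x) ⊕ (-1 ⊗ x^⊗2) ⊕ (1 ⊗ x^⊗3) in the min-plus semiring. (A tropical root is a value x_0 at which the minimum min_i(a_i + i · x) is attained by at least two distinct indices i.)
Roots: {-2, 1, 3}

Each tropical root is a break point of the lower envelope of the lines y = a_i + i · x (there are 4 lines, with slopes 0, 1, ..., 3). Only the lines that attain the minimum somewhere contribute to roots; other lines are dominated. Here the surviving (envelope) indices are i = 3, i = 2, i = 1, i = 0.
Intersections between consecutive envelope lines give the roots: for adjacent envelope indices i < j the intersection is x = (a_i − a_j) / (j − i). Reading off the sorted break points: {-2, 1, 3}.
Verification: at each break x_0, at least two indices attain the minimum of min_i(a_i + i · x_0).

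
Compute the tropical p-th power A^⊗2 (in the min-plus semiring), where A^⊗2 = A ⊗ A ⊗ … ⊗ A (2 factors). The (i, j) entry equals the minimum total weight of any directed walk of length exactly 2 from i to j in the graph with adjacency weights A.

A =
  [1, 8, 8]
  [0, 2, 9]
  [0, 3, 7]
A^⊗2 =
  [2, 9, 9]
  [1, 4, 8]
  [1, 5, 8]

Each entry (A^⊗2)_ij equals the minimum over all length-2 walks i = v_0 → v_1 → … → v_2 = j of Σ_t A[v_t][v_{t+1}]. For example, for (i, j) = (0, 2) we minimise over 3 possible intermediate vertex sequences; the minimum is 9, attained along the walk 0 → 0 → 2.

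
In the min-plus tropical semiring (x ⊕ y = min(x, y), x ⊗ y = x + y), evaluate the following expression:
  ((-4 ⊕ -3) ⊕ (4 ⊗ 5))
((-4 ⊕ -3) ⊕ (4 ⊗ 5)) = -4

Expand innermost to outermost. Recall ⊕ takes the minimum of its arguments and ⊗ takes their sum. Working out the expression ((-4 ⊕ -3) ⊕ (4 ⊗ 5)) gives -4.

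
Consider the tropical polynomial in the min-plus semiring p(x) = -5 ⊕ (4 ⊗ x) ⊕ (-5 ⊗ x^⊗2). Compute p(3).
p(3) = -5

A tropical monomial a ⊗ x^⊗i evaluates to a + i · x. Evaluating each term at x = 3:
  Term 0 contributes -5 + 0 · 3 = -5
  Term 1 contributes 4 + 1 · 3 = 7
  Term 2 contributes -5 + 2 · 3 = 1
p(3) = ⊕ of these = min[-5, 7, 1] = -5.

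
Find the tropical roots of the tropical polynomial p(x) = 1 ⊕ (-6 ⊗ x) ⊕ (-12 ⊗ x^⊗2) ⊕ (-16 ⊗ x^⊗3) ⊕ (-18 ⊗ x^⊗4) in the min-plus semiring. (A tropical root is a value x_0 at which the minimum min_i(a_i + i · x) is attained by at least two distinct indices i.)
Roots: {2, 4, 6, 7}

Each tropical root is a break point of the lower envelope of the lines y = a_i + i · x (there are 5 lines, with slopes 0, 1, ..., 4). Only the lines that attain the minimum somewhere contribute to roots; other lines are dominated. Here the surviving (envelope) indices are i = 4, i = 3, i = 2, i = 1, i = 0.
Intersections between consecutive envelope lines give the roots: for adjacent envelope indices i < j the intersection is x = (a_i − a_j) / (j − i). Reading off the sorted break points: {2, 4, 6, 7}.
Verification: at each break x_0, at least two indices attain the minimum of min_i(a_i + i · x_0).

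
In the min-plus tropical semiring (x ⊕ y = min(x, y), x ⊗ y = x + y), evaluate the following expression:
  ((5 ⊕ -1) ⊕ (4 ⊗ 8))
((5 ⊕ -1) ⊕ (4 ⊗ 8)) = -1

Expand innermost to outermost. Recall ⊕ takes the minimum of its arguments and ⊗ takes their sum. Working out the expression ((5 ⊕ -1) ⊕ (4 ⊗ 8)) gives -1.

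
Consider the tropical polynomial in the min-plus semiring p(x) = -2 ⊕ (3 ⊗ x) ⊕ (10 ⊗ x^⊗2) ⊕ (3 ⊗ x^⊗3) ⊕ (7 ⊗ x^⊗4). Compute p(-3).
p(-3) = -6

A tropical monomial a ⊗ x^⊗i evaluates to a + i · x. Evaluating each term at x = -3:
  Term 0 contributes -2 + 0 · -3 = -2
  Term 1 contributes 3 + 1 · -3 = 0
  Term 2 contributes 10 + 2 · -3 = 4
  Term 3 contributes 3 + 3 · -3 = -6
  Term 4 contributes 7 + 4 · -3 = -5
p(-3) = ⊕ of these = min[-2, 0, 4, -6, -5] = -6.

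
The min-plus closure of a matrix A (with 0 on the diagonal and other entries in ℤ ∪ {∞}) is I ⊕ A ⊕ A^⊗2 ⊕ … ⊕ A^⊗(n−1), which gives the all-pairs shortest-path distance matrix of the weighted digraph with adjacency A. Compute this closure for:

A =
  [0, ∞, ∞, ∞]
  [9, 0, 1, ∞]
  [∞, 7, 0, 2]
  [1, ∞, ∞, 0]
Closure =
  [0, ∞, ∞, ∞]
  [4, 0, 1, 3]
  [3, 7, 0, 2]
  [1, ∞, ∞, 0]

This is the Floyd-Warshall all-pairs shortest-path computation. For each intermediate vertex k = 0, 1, …, 3, update dist[i][j] ← min(dist[i][j], dist[i][k] + dist[k][j]). The final matrix gives, for each (i, j), the minimum total weight of any directed path from i to j (possibly empty when i = j).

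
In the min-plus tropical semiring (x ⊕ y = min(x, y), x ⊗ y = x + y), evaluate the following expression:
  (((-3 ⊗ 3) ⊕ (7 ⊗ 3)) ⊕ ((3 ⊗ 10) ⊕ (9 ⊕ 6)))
(((-3 ⊗ 3) ⊕ (7 ⊗ 3)) ⊕ ((3 ⊗ 10) ⊕ (9 ⊕ 6))) = 0

Expand innermost to outermost. Recall ⊕ takes the minimum of its arguments and ⊗ takes their sum. Working out the expression (((-3 ⊗ 3) ⊕ (7 ⊗ 3)) ⊕ ((3 ⊗ 10) ⊕ (9 ⊕ 6))) gives 0.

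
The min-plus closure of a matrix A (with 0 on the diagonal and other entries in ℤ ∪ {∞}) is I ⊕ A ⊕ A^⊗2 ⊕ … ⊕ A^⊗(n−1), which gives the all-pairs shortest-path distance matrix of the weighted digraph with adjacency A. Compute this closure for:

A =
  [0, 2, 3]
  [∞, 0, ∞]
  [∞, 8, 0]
Closure =
  [0, 2, 3]
  [∞, 0, ∞]
  [∞, 8, 0]

This is the Floyd-Warshall all-pairs shortest-path computation. For each intermediate vertex k = 0, 1, …, 2, update dist[i][j] ← min(dist[i][j], dist[i][k] + dist[k][j]). The final matrix gives, for each (i, j), the minimum total weight of any directed path from i to j (possibly empty when i = j).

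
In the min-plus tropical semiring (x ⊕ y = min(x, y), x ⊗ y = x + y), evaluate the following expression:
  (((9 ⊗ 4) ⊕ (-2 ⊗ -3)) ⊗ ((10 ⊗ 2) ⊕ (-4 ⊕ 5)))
(((9 ⊗ 4) ⊕ (-2 ⊗ -3)) ⊗ ((10 ⊗ 2) ⊕ (-4 ⊕ 5))) = -9

Expand innermost to outermost. Recall ⊕ takes the minimum of its arguments and ⊗ takes their sum. Working out the expression (((9 ⊗ 4) ⊕ (-2 ⊗ -3)) ⊗ ((10 ⊗ 2) ⊕ (-4 ⊕ 5))) gives -9.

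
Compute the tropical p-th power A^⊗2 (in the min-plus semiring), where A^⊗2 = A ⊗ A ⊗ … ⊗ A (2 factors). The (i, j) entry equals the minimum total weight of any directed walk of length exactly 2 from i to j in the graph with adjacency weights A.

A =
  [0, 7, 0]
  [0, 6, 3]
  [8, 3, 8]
A^⊗2 =
  [0, 3, 0]
  [0, 6, 0]
  [3, 9, 6]

Each entry (A^⊗2)_ij equals the minimum over all length-2 walks i = v_0 → v_1 → … → v_2 = j of Σ_t A[v_t][v_{t+1}]. For example, for (i, j) = (0, 2) we minimise over 3 possible intermediate vertex sequences; the minimum is 0, attained along the walk 0 → 0 → 2.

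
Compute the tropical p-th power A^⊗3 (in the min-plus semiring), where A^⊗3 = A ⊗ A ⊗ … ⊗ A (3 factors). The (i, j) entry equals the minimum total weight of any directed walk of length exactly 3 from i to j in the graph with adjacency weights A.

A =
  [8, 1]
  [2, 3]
A^⊗3 =
  [6, 4]
  [5, 6]

Each entry (A^⊗3)_ij equals the minimum over all length-3 walks i = v_0 → v_1 → … → v_3 = j of Σ_t A[v_t][v_{t+1}]. For example, for (i, j) = (0, 1) we minimise over 4 possible intermediate vertex sequences; the minimum is 4, attained along the walk 0 → 1 → 0 → 1.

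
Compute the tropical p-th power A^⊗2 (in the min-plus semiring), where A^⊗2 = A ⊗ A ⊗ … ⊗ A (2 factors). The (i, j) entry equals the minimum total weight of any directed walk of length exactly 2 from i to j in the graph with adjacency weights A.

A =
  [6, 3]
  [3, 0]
A^⊗2 =
  [6, 3]
  [3, 0]

Each entry (A^⊗2)_ij equals the minimum over all length-2 walks i = v_0 → v_1 → … → v_2 = j of Σ_t A[v_t][v_{t+1}]. For example, for (i, j) = (0, 1) we minimise over 2 possible intermediate vertex sequences; the minimum is 3, attained along the walk 0 → 1 → 1.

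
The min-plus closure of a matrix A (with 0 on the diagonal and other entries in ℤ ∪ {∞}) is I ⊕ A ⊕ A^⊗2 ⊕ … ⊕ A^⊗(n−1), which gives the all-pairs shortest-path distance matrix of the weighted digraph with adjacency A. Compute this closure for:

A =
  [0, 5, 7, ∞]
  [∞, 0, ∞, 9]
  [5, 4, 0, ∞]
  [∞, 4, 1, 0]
Closure =
  [0, 5, 7, 14]
  [15, 0, 10, 9]
  [5, 4, 0, 13]
  [6, 4, 1, 0]

This is the Floyd-Warshall all-pairs shortest-path computation. For each intermediate vertex k = 0, 1, …, 3, update dist[i][j] ← min(dist[i][j], dist[i][k] + dist[k][j]). The final matrix gives, for each (i, j), the minimum total weight of any directed path from i to j (possibly empty when i = j).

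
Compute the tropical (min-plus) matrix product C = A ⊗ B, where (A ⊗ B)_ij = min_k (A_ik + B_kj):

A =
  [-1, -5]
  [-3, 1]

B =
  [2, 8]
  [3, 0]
A ⊗ B =
  [-2, -5]
  [-1, 1]

Apply the min-plus product entry-by-entry:
  C[0][0] = min over k of (A[0][0] + B[0][0] = -1 + 2 = 1, A[0][1] + B[1][0] = -5 + 3 = -2) = -2 (attained at k = 1)
  C[0][1] = min over k of (A[0][0] + B[0][1] = -1 + 8 = 7, A[0][1] + B[1][1] = -5 + 0 = -5) = -5 (attained at k = 1)
  C[1][0] = min over k of (A[1][0] + B[0][0] = -3 + 2 = -1, A[1][1] + B[1][0] = 1 + 3 = 4) = -1 (attained at k = 0)
  C[1][1] = min over k of (A[1][0] + B[0][1] = -3 + 8 = 5, A[1][1] + B[1][1] = 1 + 0 = 1) = 1 (attained at k = 1)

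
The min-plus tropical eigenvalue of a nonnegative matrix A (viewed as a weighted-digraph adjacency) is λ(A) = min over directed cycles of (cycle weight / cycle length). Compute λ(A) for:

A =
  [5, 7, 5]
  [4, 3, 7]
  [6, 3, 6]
λ(A) = 3

Enumerate directed cycles and compute their means (weight / length). Sample:
  cycle 0 → 0: weight = 5, length = 1, mean = 5/1 ≈ 5.000
  cycle 1 → 1: weight = 3, length = 1, mean = 3/1 ≈ 3.000
  cycle 2 → 2: weight = 6, length = 1, mean = 6/1 ≈ 6.000
  cycle 0 → 1 → 0: weight = 11, length = 2, mean = 11/2 ≈ 5.500
  cycle 0 → 2 → 0: weight = 11, length = 2, mean = 11/2 ≈ 5.500
  cycle 1 → 0 → 1: weight = 11, length = 2, mean = 11/2 ≈ 5.500
Minimum mean = 3.000, attained e.g. along the cycle 1 → 1 with weight 3 and length 1. So λ(A) = 3/1 = 3.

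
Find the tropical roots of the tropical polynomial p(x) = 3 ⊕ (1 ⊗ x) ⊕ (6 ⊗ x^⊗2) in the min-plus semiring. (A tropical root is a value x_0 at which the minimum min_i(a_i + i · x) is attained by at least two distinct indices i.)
Roots: {-5, 2}

Each tropical root is a break point of the lower envelope of the lines y = a_i + i · x (there are 3 lines, with slopes 0, 1, ..., 2). Only the lines that attain the minimum somewhere contribute to roots; other lines are dominated. Here the surviving (envelope) indices are i = 2, i = 1, i = 0.
Intersections between consecutive envelope lines give the roots: for adjacent envelope indices i < j the intersection is x = (a_i − a_j) / (j − i). Reading off the sorted break points: {-5, 2}.
Verification: at each break x_0, at least two indices attain the minimum of min_i(a_i + i · x_0).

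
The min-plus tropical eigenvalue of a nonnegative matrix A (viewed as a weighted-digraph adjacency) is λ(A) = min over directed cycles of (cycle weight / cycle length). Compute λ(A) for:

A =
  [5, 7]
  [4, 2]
λ(A) = 2

Enumerate directed cycles and compute their means (weight / length). Sample:
  cycle 0 → 0: weight = 5, length = 1, mean = 5/1 ≈ 5.000
  cycle 1 → 1: weight = 2, length = 1, mean = 2/1 ≈ 2.000
  cycle 0 → 1 → 0: weight = 11, length = 2, mean = 11/2 ≈ 5.500
  cycle 1 → 0 → 1: weight = 11, length = 2, mean = 11/2 ≈ 5.500
Minimum mean = 2.000, attained e.g. along the cycle 1 → 1 with weight 2 and length 1. So λ(A) = 2/1 = 2.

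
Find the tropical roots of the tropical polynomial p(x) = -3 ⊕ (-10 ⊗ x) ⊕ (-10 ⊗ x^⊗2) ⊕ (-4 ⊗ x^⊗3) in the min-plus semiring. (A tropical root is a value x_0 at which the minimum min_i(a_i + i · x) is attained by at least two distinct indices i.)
Roots: {-6, 0, 7}

Each tropical root is a break point of the lower envelope of the lines y = a_i + i · x (there are 4 lines, with slopes 0, 1, ..., 3). Only the lines that attain the minimum somewhere contribute to roots; other lines are dominated. Here the surviving (envelope) indices are i = 3, i = 2, i = 1, i = 0.
Intersections between consecutive envelope lines give the roots: for adjacent envelope indices i < j the intersection is x = (a_i − a_j) / (j − i). Reading off the sorted break points: {-6, 0, 7}.
Verification: at each break x_0, at least two indices attain the minimum of min_i(a_i + i · x_0).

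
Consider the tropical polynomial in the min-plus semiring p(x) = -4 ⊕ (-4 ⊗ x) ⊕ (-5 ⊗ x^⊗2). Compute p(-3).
p(-3) = -11

A tropical monomial a ⊗ x^⊗i evaluates to a + i · x. Evaluating each term at x = -3:
  Term 0 contributes -4 + 0 · -3 = -4
  Term 1 contributes -4 + 1 · -3 = -7
  Term 2 contributes -5 + 2 · -3 = -11
p(-3) = ⊕ of these = min[-4, -7, -11] = -11.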